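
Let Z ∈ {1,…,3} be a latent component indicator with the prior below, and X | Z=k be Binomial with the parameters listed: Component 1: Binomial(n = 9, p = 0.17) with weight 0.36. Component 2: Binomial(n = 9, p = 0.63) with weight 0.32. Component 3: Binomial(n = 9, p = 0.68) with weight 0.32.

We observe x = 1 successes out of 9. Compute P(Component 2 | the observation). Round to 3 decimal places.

0.005

Apply Bayes' rule: the posterior for each component is proportional to its prior times its likelihood at x.
Component likelihoods at x = 1 successes out of 9:
  L_1 = 0.344601
  L_2 = 0.00199158
  L_3 = 0.000672901
Multiply by the mixture weights:
  P(Z=1)·L_1 = 0.36 × 0.344601 = 0.124056
  P(Z=2)·L_2 = 0.32 × 0.00199158 = 0.000637304
  P(Z=3)·L_3 = 0.32 × 0.000672901 = 0.000215328
Normaliser: 0.124056 + 0.000637304 + 0.000215328 = 0.124909
P(Component 2 | the observation) = 0.000637304 / 0.124909 ≈ 0.005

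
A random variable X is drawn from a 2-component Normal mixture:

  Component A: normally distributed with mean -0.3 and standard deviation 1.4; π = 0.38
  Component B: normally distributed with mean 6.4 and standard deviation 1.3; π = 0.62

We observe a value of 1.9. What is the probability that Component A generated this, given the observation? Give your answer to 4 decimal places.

P(component k | x) = π_k·f_k(x) / marginal(x), where marginal(x) = Σ_j π_j·f_j(x).
Component likelihoods at x = 1.9:
  L_A = (1/(1.4·√(2π)))·exp(−(1.9−-0.3)²/(2·1.4²)) = 0.284959·exp(-1.23469) = 0.0829013
  L_B = (1/(1.3·√(2π)))·exp(−(1.9−6.4)²/(2·1.3²)) = 0.306879·exp(-5.99112) = 0.000767458
Weight by the priors:
  π_A·L_A = 0.38 × 0.0829013 = 0.0315025
  π_B·L_B = 0.62 × 0.000767458 = 0.000475824
Marginal: 0.0315025 + 0.000475824 = 0.0319783
Responsibility of Component A: 0.0315025 / 0.0319783 ≈ 0.9851

0.9851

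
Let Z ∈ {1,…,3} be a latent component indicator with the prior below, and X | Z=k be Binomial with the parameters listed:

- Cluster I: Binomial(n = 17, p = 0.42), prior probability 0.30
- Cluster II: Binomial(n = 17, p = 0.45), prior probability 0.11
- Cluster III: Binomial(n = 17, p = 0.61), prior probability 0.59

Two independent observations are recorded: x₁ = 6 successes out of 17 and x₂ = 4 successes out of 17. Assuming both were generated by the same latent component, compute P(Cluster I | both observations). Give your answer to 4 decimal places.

By Bayes' theorem, P(k | x) = π_k f_k(x) / Σ_j π_j f_j(x).
Since both observations come from the same component, the likelihood for component k is f_k(x₁)·f_k(x₂).
  L_I = [C(17,6)·0.42^6·0.58^11 = 12376·0.00548903·0.00249866 = 0.16974] × [0.0622498] = 0.0105663
  L_II = [C(17,6)·0.45^6·0.55^11 = 12376·0.00830377·0.00139312 = 0.143168] × [0.0411284] = 0.00588826
  L_III = [C(17,6)·0.61^6·0.39^11 = 12376·0.0515204·3.17476e-05 = 0.0202428] × [0.00159124] = 3.22111e-05
Weight by the priors:
  π_I·L_I = 0.30 × 0.0105663 = 0.00316988
  π_II·L_II = 0.11 × 0.00588826 = 0.000647709
  π_III·L_III = 0.59 × 3.22111e-05 = 1.90046e-05
Sum: 0.00316988 + 0.000647709 + 1.90046e-05 = 0.0038366
P(Cluster I | data) ≈ 0.8262

0.8262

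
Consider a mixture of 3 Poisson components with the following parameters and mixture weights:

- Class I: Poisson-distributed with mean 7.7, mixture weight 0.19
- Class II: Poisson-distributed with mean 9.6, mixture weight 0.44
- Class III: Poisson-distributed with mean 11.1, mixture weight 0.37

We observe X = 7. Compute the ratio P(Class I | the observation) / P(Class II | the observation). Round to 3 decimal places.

0.617

Only the two components matter; the odds are (P(Z=i) f_i(x)) / (P(Z=j) f_j(x)).
Poisson probabilities:
  f_I = 0.144191
  f_II = 0.100981
  f_III = 0.0622532
Posterior odds = (P(Z=I)·f_I) / (P(Z=II)·f_II) = (0.19·0.144191) / (0.44·0.100981) = 0.0273962 / 0.0444318 ≈ 0.617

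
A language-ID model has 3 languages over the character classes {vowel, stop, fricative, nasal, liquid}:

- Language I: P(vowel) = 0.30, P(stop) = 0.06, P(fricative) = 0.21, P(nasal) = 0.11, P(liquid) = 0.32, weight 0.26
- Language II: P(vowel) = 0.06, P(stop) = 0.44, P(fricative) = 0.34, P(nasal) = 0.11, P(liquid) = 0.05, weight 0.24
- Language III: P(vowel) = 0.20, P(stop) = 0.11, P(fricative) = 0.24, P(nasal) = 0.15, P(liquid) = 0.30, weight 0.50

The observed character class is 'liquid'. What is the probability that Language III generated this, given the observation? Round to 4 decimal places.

Posterior ∝ prior × likelihood, so P(k | x) ∝ P(Z=k) f_k(x); normalise over all components.
Evaluate each component's likelihood at the observed value:
  p_I = 0.32
  p_II = 0.05
  p_III = 0.3
Unnormalised posteriors:
  P(Z=I)·p_I = 0.26 × 0.32 = 0.0832
  P(Z=II)·p_II = 0.24 × 0.05 = 0.012
  P(Z=III)·p_III = 0.50 × 0.3 = 0.15
Denominator: 0.0832 + 0.012 + 0.15 = 0.2452
P(Language III | the observation) ≈ 0.6117

0.6117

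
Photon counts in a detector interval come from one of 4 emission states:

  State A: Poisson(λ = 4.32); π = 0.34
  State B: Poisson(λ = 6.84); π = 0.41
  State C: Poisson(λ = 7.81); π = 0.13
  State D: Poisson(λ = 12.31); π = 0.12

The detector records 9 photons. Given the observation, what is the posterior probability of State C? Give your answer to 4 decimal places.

0.2196

Apply Bayes' rule: the posterior for each component is proportional to its prior times its likelihood at x.
Poisson probabilities:
  p_A = e^(−4.32)·4.32^9/9! = 0.0192061
  p_B = e^(−6.84)·6.84^9/9! = 0.0966424
  p_C = e^(−7.81)·7.81^9/9! = 0.120853
  p_D = e^(−12.31)·12.31^9/9! = 0.080611
Prior × likelihood for each component:
  w_A·p_A = 0.34 × 0.0192061 = 0.00653006
  w_B·p_B = 0.41 × 0.0966424 = 0.0396234
  w_C·p_C = 0.13 × 0.120853 = 0.0157109
  w_D·p_D = 0.12 × 0.080611 = 0.00967332
Marginal: 0.00653006 + 0.0396234 + 0.0157109 + 0.00967332 = 0.0715376
P(State C | 9 photons) ≈ 0.2196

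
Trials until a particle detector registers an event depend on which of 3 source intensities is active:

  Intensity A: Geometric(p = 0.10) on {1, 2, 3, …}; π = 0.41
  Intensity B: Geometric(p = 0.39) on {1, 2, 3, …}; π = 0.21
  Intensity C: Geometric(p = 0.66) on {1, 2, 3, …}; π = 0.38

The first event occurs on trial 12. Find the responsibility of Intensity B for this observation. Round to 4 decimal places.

By Bayes' theorem, P(k | x) = P(Z=k) f_k(x) / Σ_j P(Z=j) f_j(x).
Component likelihoods at x = 12:
  p_A = 0.0313811
  p_B = 0.00169704
  p_C = 4.63246e-06
Weight by the priors:
  P(Z=A)·p_A = 0.41 × 0.0313811 = 0.0128662
  P(Z=B)·p_B = 0.21 × 0.00169704 = 0.000356379
  P(Z=C)·p_C = 0.38 × 4.63246e-06 = 1.76034e-06
Marginal: 0.0128662 + 0.000356379 + 1.76034e-06 = 0.0132244
So the posterior for Intensity B is 0.000356379 / 0.0132244 ≈ 0.0269.

0.0269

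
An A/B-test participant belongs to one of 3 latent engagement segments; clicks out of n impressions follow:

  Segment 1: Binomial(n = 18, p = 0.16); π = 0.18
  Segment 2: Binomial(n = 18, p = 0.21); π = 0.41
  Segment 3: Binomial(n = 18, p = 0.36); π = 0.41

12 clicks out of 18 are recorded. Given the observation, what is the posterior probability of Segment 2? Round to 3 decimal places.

0.005

The responsibility of component k is w_k f_k(x) divided by Σ_j w_j f_j(x).
Evaluate each component's likelihood at the observed value:
  p_1 = C(18,12)·0.16^12·0.84^6 = 18564·2.81475e-10·0.351298 = 1.83564e-06
  p_2 = C(18,12)·0.21^12·0.79^6 = 18564·7.35583e-09·0.243087 = 3.31945e-05
  p_3 = C(18,12)·0.36^12·0.64^6 = 18564·4.73838e-06·0.0687195 = 0.00604479
Unnormalised posteriors:
  w_1·p_1 = 0.18 × 1.83564e-06 = 3.30415e-07
  w_2·p_2 = 0.41 × 3.31945e-05 = 1.36097e-05
  w_3·p_3 = 0.41 × 0.00604479 = 0.00247837
Sum: 3.30415e-07 + 1.36097e-05 + 0.00247837 = 0.00249231
Responsibility of Segment 2: 1.36097e-05 / 0.00249231 ≈ 0.005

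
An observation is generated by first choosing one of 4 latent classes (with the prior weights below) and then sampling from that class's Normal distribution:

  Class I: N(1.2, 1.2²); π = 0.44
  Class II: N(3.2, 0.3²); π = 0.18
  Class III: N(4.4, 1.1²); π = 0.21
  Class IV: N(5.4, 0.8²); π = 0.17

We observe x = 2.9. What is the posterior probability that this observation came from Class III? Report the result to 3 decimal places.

The responsibility of component k is π_k f_k(x) divided by Σ_j π_j f_j(x).
Normal densities:
  L_I = (1/(1.2·√(2π)))·exp(−(2.9−1.2)²/(2·1.2²)) = 0.332452·exp(-1.00347) = 0.121878
  L_II = (1/(0.3·√(2π)))·exp(−(2.9−3.2)²/(2·0.3²)) = 1.329808·exp(-0.50000) = 0.806569
  L_III = (1/(1.1·√(2π)))·exp(−(2.9−4.4)²/(2·1.1²)) = 0.362675·exp(-0.92975) = 0.14313
  L_IV = (1/(0.8·√(2π)))·exp(−(2.9−5.4)²/(2·0.8²)) = 0.498678·exp(-4.88281) = 0.00377782
Unnormalised posteriors:
  π_I·L_I = 0.44 × 0.121878 = 0.0536264
  π_II·L_II = 0.18 × 0.806569 = 0.145182
  π_III·L_III = 0.21 × 0.14313 = 0.0300573
  π_IV·L_IV = 0.17 × 0.00377782 = 0.00064223
Evidence: 0.0536264 + 0.145182 + 0.0300573 + 0.00064223 = 0.229508
Responsibility of Class III: 0.0300573 / 0.229508 ≈ 0.131

0.131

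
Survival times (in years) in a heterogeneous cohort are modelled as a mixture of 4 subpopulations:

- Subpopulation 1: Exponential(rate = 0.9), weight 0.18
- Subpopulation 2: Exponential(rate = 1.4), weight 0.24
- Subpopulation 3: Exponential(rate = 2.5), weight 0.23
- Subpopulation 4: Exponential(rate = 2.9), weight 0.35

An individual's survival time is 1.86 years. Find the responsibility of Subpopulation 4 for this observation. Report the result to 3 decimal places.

0.071

P(component k | x) = w_k·f_k(x) / marginal(x), where marginal(x) = Σ_j w_j·f_j(x).
Evaluate each component's likelihood at the observed value:
  p_1 = 0.168746
  p_2 = 0.103568
  p_3 = 0.023904
  p_4 = 0.0131769
Multiply by the mixture weights:
  w_1·p_1 = 0.18 × 0.168746 = 0.0303743
  w_2·p_2 = 0.24 × 0.103568 = 0.0248563
  w_3·p_3 = 0.23 × 0.023904 = 0.00549792
  w_4·p_4 = 0.35 × 0.0131769 = 0.00461192
Marginal: 0.0303743 + 0.0248563 + 0.00549792 + 0.00461192 = 0.0653404
So the posterior for Subpopulation 4 is 0.00461192 / 0.0653404 ≈ 0.071.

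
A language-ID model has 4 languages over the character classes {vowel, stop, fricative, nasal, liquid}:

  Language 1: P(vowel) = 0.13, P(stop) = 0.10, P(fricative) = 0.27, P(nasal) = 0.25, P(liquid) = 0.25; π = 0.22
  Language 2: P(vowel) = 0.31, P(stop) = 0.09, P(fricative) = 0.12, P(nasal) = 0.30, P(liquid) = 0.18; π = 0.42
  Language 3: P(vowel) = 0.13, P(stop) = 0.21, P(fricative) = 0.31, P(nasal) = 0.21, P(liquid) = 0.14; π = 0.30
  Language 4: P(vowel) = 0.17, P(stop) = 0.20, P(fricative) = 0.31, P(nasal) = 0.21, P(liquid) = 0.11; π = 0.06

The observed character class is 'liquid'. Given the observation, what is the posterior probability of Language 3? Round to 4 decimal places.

0.2344

By Bayes' theorem, P(k | x) = π_k f_k(x) / Σ_j π_j f_j(x).
Component likelihoods at x = 'liquid':
  f_1 = P(liquid | comp) = 0.25
  f_2 = P(liquid | comp) = 0.18
  f_3 = P(liquid | comp) = 0.14
  f_4 = P(liquid | comp) = 0.11
Weight by the priors:
  π_1·f_1 = 0.22 × 0.25 = 0.055
  π_2·f_2 = 0.42 × 0.18 = 0.0756
  π_3·f_3 = 0.30 × 0.14 = 0.042
  π_4·f_4 = 0.06 × 0.11 = 0.0066
Denominator: 0.055 + 0.0756 + 0.042 + 0.0066 = 0.1792
P(Language 3 | x) = 0.042 / 0.1792 ≈ 0.2344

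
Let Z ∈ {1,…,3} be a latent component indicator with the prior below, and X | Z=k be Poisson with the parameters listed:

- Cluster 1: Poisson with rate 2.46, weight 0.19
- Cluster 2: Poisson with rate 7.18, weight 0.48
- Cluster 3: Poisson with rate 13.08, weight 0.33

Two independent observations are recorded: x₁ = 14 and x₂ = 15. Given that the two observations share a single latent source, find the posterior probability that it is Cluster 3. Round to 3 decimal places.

By Bayes' theorem, P(k | x) = π_k f_k(x) / Σ_j π_j f_j(x).
Since both observations come from the same component, the likelihood for component k is f_k(x₁)·f_k(x₂).
  L_1 = [2.91285e-07] × [4.77708e-08] = 1.39149e-14
  L_2 = [0.00845473] × [0.004047] = 3.42162e-05
  L_3 = [0.10269] × [0.0895457] = 0.00919545
Prior × likelihood for each component:
  π_1·L_1 = 0.19 × 1.39149e-14 = 2.64384e-15
  π_2·L_2 = 0.48 × 3.42162e-05 = 1.64238e-05
  π_3·L_3 = 0.33 × 0.00919545 = 0.0030345
Normaliser: 2.64384e-15 + 1.64238e-05 + 0.0030345 = 0.00305092
P(Cluster 3 | data) ≈ 0.995

0.995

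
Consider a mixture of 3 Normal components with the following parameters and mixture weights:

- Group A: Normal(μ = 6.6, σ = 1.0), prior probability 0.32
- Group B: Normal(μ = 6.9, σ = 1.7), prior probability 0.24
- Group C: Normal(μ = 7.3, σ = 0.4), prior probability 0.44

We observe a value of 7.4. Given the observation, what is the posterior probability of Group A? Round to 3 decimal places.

0.162

The responsibility of component k is π_k f_k(x) divided by Σ_j π_j f_j(x).
Evaluate each component's likelihood at the observed value:
  p_A = (1/(1.0·√(2π)))·exp(−(7.4−6.6)²/(2·1.0²)) = 0.398942·exp(-0.32000) = 0.289692
  p_B = (1/(1.7·√(2π)))·exp(−(7.4−6.9)²/(2·1.7²)) = 0.234672·exp(-0.04325) = 0.224738
  p_C = (1/(0.4·√(2π)))·exp(−(7.4−7.3)²/(2·0.4²)) = 0.997356·exp(-0.03125) = 0.96667
Weight by the priors:
  π_A·p_A = 0.32 × 0.289692 = 0.0927013
  π_B·p_B = 0.24 × 0.224738 = 0.0539372
  π_C·p_C = 0.44 × 0.96667 = 0.425335
Marginal: 0.0927013 + 0.0539372 + 0.425335 = 0.571973
P(Group A | the observation) = 0.0927013 / 0.571973 ≈ 0.162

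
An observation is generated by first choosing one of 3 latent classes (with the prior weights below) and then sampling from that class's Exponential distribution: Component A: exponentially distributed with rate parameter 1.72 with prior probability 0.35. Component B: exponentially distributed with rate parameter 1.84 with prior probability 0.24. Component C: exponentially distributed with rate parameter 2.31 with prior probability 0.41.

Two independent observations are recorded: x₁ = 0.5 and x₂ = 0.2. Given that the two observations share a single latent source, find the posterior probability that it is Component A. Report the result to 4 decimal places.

P(component k | x) = w_k·f_k(x) / marginal(x), where marginal(x) = Σ_j w_j·f_j(x).
Since both observations come from the same component, the likelihood for component k is f_k(x₁)·f_k(x₂).
  L_A = [0.727839] × [1.21936] = 0.887496
  L_B = [0.733275] × [1.2735] = 0.933823
  L_C = [0.727783] × [1.45535] = 1.05918
Weight by the priors:
  w_A·L_A = 0.35 × 0.887496 = 0.310624
  w_B·L_B = 0.24 × 0.933823 = 0.224117
  w_C·L_C = 0.41 × 1.05918 = 0.434264
Evidence: 0.310624 + 0.224117 + 0.434264 = 0.969005
Responsibility of Component A: 0.310624 / 0.969005 ≈ 0.3206

0.3206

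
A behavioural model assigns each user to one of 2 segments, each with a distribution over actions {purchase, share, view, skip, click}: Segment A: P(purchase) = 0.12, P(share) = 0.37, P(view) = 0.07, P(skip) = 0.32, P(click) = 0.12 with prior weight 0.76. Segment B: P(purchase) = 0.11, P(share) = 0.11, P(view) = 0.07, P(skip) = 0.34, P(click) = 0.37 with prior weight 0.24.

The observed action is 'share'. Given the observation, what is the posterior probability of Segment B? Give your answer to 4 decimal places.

By Bayes' theorem, P(k | x) = π_k f_k(x) / Σ_j π_j f_j(x).
Component likelihoods at x = 'share':
  f_A = P(share | comp) = 0.37
  f_B = P(share | comp) = 0.11
Unnormalised posteriors:
  π_A·f_A = 0.76 × 0.37 = 0.2812
  π_B·f_B = 0.24 × 0.11 = 0.0264
Marginal: 0.2812 + 0.0264 = 0.3076
P(Segment B | 'share') ≈ 0.0858

0.0858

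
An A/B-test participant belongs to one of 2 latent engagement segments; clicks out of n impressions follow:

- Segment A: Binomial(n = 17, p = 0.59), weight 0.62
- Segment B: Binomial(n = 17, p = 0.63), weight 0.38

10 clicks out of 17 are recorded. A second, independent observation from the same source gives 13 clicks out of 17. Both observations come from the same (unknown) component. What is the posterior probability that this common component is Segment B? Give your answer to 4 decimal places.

P(component k | x) = w_k·f_k(x) / marginal(x), where marginal(x) = Σ_j w_j·f_j(x).
Since both observations come from the same component, the likelihood for component k is f_k(x₁)·f_k(x₂).
  p_A = [C(17,10)·0.59^10·0.41^7 = 19448·0.00511117·0.00194754 = 0.19359] × [0.0705974] = 0.0136669
  p_B = [C(17,10)·0.63^10·0.37^7 = 19448·0.0098493·0.000949319 = 0.181841] × [0.109853] = 0.0199758
Unnormalised posteriors:
  w_A·p_A = 0.62 × 0.0136669 = 0.00847349
  w_B·p_B = 0.38 × 0.0199758 = 0.00759079
Normaliser: 0.00847349 + 0.00759079 = 0.0160643
So the posterior for Segment B is 0.00759079 / 0.0160643 ≈ 0.4725.

0.4725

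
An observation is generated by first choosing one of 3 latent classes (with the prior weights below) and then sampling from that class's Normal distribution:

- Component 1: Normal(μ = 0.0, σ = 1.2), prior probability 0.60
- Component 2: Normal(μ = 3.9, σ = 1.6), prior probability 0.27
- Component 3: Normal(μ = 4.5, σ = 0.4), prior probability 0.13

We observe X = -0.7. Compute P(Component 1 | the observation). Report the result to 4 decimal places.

0.9936

The responsibility of component k is P(Z=k) f_k(x) divided by Σ_j P(Z=j) f_j(x).
Evaluate each component's likelihood at the observed value:
  f_1 = (1/(1.2·√(2π)))·exp(−(-0.7−0.0)²/(2·1.2²)) = 0.332452·exp(-0.17014) = 0.280439
  f_2 = (1/(1.6·√(2π)))·exp(−(-0.7−3.9)²/(2·1.6²)) = 0.249339·exp(-4.13281) = 0.00399883
  f_3 = (1/(0.4·√(2π)))·exp(−(-0.7−4.5)²/(2·0.4²)) = 0.997356·exp(-84.50000) = 1.99971e-37
Multiply by the mixture weights:
  P(Z=1)·f_1 = 0.60 × 0.280439 = 0.168263
  P(Z=2)·f_2 = 0.27 × 0.00399883 = 0.00107968
  P(Z=3)·f_3 = 0.13 × 1.99971e-37 = 2.59962e-38
Evidence: 0.168263 + 0.00107968 + 2.59962e-38 = 0.169343
P(Component 1 | the observation) ≈ 0.9936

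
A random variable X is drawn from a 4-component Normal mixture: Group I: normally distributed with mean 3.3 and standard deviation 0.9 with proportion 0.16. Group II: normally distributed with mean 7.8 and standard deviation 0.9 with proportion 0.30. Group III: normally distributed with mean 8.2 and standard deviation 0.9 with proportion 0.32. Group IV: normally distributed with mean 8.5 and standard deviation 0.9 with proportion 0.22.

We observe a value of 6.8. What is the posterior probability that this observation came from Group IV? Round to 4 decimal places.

0.1256

By Bayes' theorem, P(k | x) = π_k f_k(x) / Σ_j π_j f_j(x).
Component likelihoods at x = 6.8:
  f_I = (1/(0.9·√(2π)))·exp(−(6.8−3.3)²/(2·0.9²)) = 0.443269·exp(-7.56173) = 0.000230489
  f_II = (1/(0.9·√(2π)))·exp(−(6.8−7.8)²/(2·0.9²)) = 0.443269·exp(-0.61728) = 0.239103
  f_III = (1/(0.9·√(2π)))·exp(−(6.8−8.2)²/(2·0.9²)) = 0.443269·exp(-1.20988) = 0.132198
  f_IV = (1/(0.9·√(2π)))·exp(−(6.8−8.5)²/(2·0.9²)) = 0.443269·exp(-1.78395) = 0.0744574
Prior × likelihood for each component:
  π_I·f_I = 0.16 × 0.000230489 = 3.68783e-05
  π_II·f_II = 0.30 × 0.239103 = 0.0717308
  π_III·f_III = 0.32 × 0.132198 = 0.0423034
  π_IV·f_IV = 0.22 × 0.0744574 = 0.0163806
Denominator: 3.68783e-05 + 0.0717308 + 0.0423034 + 0.0163806 = 0.130452
So the posterior for Group IV is 0.0163806 / 0.130452 ≈ 0.1256.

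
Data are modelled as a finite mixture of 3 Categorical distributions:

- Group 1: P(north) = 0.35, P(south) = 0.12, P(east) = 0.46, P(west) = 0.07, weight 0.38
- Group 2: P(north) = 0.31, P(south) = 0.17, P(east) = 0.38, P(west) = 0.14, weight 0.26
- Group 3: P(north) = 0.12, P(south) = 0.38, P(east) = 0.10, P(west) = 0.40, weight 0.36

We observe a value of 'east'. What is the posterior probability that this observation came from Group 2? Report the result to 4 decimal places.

By Bayes' theorem, P(k | x) = P(Z=k) f_k(x) / Σ_j P(Z=j) f_j(x).
Evaluate each component's likelihood at the observed value:
  p_1 = P(east | comp) = 0.46
  p_2 = P(east | comp) = 0.38
  p_3 = P(east | comp) = 0.10
Unnormalised posteriors:
  P(Z=1)·p_1 = 0.38 × 0.46 = 0.1748
  P(Z=2)·p_2 = 0.26 × 0.38 = 0.0988
  P(Z=3)·p_3 = 0.36 × 0.1 = 0.036
Normaliser: 0.1748 + 0.0988 + 0.036 = 0.3096
Responsibility of Group 2: 0.0988 / 0.3096 ≈ 0.3191

0.3191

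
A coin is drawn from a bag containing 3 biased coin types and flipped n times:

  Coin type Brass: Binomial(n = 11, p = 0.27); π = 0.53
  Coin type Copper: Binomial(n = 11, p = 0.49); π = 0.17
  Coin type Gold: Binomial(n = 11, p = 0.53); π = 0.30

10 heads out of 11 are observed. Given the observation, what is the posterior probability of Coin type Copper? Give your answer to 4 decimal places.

0.2185

P(component k | x) = π_k·f_k(x) / marginal(x), where marginal(x) = Σ_j π_j·f_j(x).
Component likelihoods at x = 10 heads out of 11:
  f_Brass = 1.65331e-05
  f_Copper = 0.00447635
  f_Gold = 0.00904168
Prior × likelihood for each component:
  π_Brass·f_Brass = 0.53 × 1.65331e-05 = 8.76252e-06
  π_Copper·f_Copper = 0.17 × 0.00447635 = 0.000760979
  π_Gold·f_Gold = 0.30 × 0.00904168 = 0.0027125
Sum: 8.76252e-06 + 0.000760979 + 0.0027125 = 0.00348225
Responsibility of Coin type Copper: 0.000760979 / 0.00348225 ≈ 0.2185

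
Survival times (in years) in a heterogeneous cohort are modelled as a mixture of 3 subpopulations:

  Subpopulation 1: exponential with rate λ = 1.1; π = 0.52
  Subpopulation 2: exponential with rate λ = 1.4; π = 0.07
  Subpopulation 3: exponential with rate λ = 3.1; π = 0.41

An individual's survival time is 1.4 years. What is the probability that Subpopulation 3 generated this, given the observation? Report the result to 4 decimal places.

Posterior ∝ prior × likelihood, so P(k | x) ∝ π_k f_k(x); normalise over all components.
Evaluate each component's likelihood at the observed value:
  L_1 = 0.235819
  L_2 = 0.197202
  L_3 = 0.0404132
Multiply by the mixture weights:
  π_1·L_1 = 0.52 × 0.235819 = 0.122626
  π_2·L_2 = 0.07 × 0.197202 = 0.0138041
  π_3·L_3 = 0.41 × 0.0404132 = 0.0165694
Sum: 0.122626 + 0.0138041 + 0.0165694 = 0.153
So the posterior for Subpopulation 3 is 0.0165694 / 0.153 ≈ 0.1083.

0.1083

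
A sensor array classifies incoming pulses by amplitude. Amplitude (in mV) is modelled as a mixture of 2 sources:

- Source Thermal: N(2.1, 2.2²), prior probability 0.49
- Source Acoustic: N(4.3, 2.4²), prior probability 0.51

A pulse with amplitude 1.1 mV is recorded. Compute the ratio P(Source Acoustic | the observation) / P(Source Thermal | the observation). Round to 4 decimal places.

0.4349

Since P(k|x) ∝ π_k f_k(x), the posterior odds are π_i f_i(x) / (π_j f_j(x)).
Normal densities:
  f_Thermal = (1/(2.2·√(2π)))·exp(−(1.1−2.1)²/(2·2.2²)) = 0.181337·exp(-0.10331) = 0.163539
  f_Acoustic = (1/(2.4·√(2π)))·exp(−(1.1−4.3)²/(2·2.4²)) = 0.166226·exp(-0.88889) = 0.0683375
0.0348521 / 0.0801343 ≈ 0.4349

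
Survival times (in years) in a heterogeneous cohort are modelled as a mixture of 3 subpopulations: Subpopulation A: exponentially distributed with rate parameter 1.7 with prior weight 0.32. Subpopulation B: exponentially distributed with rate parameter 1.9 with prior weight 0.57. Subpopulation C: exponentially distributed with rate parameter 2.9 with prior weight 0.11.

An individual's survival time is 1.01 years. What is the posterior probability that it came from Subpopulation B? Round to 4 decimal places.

0.5807

By Bayes' theorem, P(k | x) = P(Z=k) f_k(x) / Σ_j P(Z=j) f_j(x).
Exponential densities:
  f_A = 0.305327
  f_B = 0.278832
  f_C = 0.155006
Unnormalised posteriors:
  P(Z=A)·f_A = 0.32 × 0.305327 = 0.0977047
  P(Z=B)·f_B = 0.57 × 0.278832 = 0.158934
  P(Z=C)·f_C = 0.11 × 0.155006 = 0.0170507
Denominator: 0.0977047 + 0.158934 + 0.0170507 = 0.27369
So the posterior for Subpopulation B is 0.158934 / 0.27369 ≈ 0.5807.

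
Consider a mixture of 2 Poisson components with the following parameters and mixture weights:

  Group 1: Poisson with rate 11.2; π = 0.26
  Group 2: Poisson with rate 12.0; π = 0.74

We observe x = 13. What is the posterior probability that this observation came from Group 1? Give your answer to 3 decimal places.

0.242

P(component k | x) = w_k·f_k(x) / marginal(x), where marginal(x) = Σ_j w_j·f_j(x).
Component likelihoods at x = 13:
  p_1 = 0.0958199
  p_2 = 0.10557
Weight by the priors:
  w_1·p_1 = 0.26 × 0.0958199 = 0.0249132
  w_2·p_2 = 0.74 × 0.10557 = 0.0781221
Evidence: 0.0249132 + 0.0781221 = 0.103035
P(Group 1 | data) ≈ 0.242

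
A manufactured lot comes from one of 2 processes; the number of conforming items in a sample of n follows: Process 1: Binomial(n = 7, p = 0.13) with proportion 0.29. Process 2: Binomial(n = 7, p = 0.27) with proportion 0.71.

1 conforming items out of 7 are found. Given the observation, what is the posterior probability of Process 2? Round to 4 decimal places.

P(component k | x) = π_k·f_k(x) / marginal(x), where marginal(x) = Σ_j π_j·f_j(x).
Evaluate each component's likelihood at the observed value:
  L_1 = C(7,1)·0.13^1·0.87^6 = 7·0.13·0.433626 = 0.3946
  L_2 = C(7,1)·0.27^1·0.73^6 = 7·0.27·0.151334 = 0.286022
Weight by the priors:
  π_1·L_1 = 0.29 × 0.3946 = 0.114434
  π_2·L_2 = 0.71 × 0.286022 = 0.203075
Evidence: 0.114434 + 0.203075 = 0.317509
P(Process 2 | x) ≈ 0.6396

0.6396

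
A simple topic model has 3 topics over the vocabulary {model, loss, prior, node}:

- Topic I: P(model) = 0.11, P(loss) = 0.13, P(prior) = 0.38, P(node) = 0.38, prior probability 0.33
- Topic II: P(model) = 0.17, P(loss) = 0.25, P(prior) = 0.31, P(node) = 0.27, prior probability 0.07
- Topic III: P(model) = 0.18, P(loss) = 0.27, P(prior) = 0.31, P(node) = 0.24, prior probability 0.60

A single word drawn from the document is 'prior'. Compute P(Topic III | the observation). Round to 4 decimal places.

Posterior ∝ prior × likelihood, so P(k | x) ∝ w_k f_k(x); normalise over all components.
Component likelihoods at x = 'prior':
  f_I = 0.38
  f_II = 0.31
  f_III = 0.31
Weight by the priors:
  w_I·f_I = 0.33 × 0.38 = 0.1254
  w_II·f_II = 0.07 × 0.31 = 0.0217
  w_III·f_III = 0.60 × 0.31 = 0.186
Sum: 0.1254 + 0.0217 + 0.186 = 0.3331
P(Topic III | x) = 0.186 / 0.3331 ≈ 0.5584

0.5584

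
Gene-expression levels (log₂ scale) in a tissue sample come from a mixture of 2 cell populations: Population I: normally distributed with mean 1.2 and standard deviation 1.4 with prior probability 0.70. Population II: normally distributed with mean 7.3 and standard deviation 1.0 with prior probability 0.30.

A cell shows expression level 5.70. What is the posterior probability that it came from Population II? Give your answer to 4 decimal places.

The responsibility of component k is P(Z=k) f_k(x) divided by Σ_j P(Z=j) f_j(x).
Component likelihoods at x = 5.70:
  p_I = 0.00162666
  p_II = 0.110921
Multiply by the mixture weights:
  P(Z=I)·p_I = 0.70 × 0.00162666 = 0.00113866
  P(Z=II)·p_II = 0.30 × 0.110921 = 0.0332763
Sum: 0.00113866 + 0.0332763 = 0.0344149
So the posterior for Population II is 0.0332763 / 0.0344149 ≈ 0.9669.

0.9669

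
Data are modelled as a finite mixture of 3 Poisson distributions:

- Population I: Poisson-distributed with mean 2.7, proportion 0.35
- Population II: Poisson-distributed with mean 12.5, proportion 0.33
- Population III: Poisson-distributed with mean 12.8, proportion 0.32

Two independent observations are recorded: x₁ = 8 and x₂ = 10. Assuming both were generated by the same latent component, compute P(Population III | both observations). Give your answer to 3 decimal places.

By Bayes' theorem, P(k | x) = P(Z=k) f_k(x) / Σ_j P(Z=j) f_j(x).
Since both observations come from the same component, the likelihood for component k is f_k(x₁)·f_k(x₂).
  L_I = [e^(−2.7)·2.7^8/8! = 0.00470755] × [0.000381311] = 1.79504e-06
  L_II = [e^(−12.5)·12.5^8/8! = 0.0550907] × [0.0956436] = 0.00526908
  L_III = [e^(−12.8)·12.8^8/8! = 0.0493389] × [0.0898188] = 0.00443157
Weight by the priors:
  P(Z=I)·L_I = 0.35 × 1.79504e-06 = 6.28264e-07
  P(Z=II)·L_II = 0.33 × 0.00526908 = 0.0017388
  P(Z=III)·L_III = 0.32 × 0.00443157 = 0.0014181
Evidence: 6.28264e-07 + 0.0017388 + 0.0014181 = 0.00315752
P(Population III | x₁,x₂) ≈ 0.449

0.449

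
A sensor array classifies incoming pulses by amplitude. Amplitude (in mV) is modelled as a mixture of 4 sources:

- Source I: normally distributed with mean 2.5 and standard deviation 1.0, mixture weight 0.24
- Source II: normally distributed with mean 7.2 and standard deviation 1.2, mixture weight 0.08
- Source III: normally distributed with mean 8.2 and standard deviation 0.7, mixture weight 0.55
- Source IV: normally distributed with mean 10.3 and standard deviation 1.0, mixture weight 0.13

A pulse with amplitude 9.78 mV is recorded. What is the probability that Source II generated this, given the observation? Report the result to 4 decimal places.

P(component k | x) = π_k·f_k(x) / marginal(x), where marginal(x) = Σ_j π_j·f_j(x).
Evaluate each component's likelihood at the observed value:
  L_I = (1/(1.0·√(2π)))·exp(−(9.78−2.5)²/(2·1.0²)) = 0.398942·exp(-26.49920) = 1.23724e-12
  L_II = (1/(1.2·√(2π)))·exp(−(9.78−7.2)²/(2·1.2²)) = 0.332452·exp(-2.31125) = 0.0329584
  L_III = (1/(0.7·√(2π)))·exp(−(9.78−8.2)²/(2·0.7²)) = 0.569918·exp(-2.54735) = 0.0446183
  L_IV = (1/(1.0·√(2π)))·exp(−(9.78−10.3)²/(2·1.0²)) = 0.398942·exp(-0.13520) = 0.348493
Unnormalised posteriors:
  π_I·L_I = 0.24 × 1.23724e-12 = 2.96937e-13
  π_II·L_II = 0.08 × 0.0329584 = 0.00263667
  π_III·L_III = 0.55 × 0.0446183 = 0.0245401
  π_IV·L_IV = 0.13 × 0.348493 = 0.045304
Marginal: 2.96937e-13 + 0.00263667 + 0.0245401 + 0.045304 = 0.0724808
P(Source II | data) = 0.00263667 / 0.0724808 ≈ 0.0364

0.0364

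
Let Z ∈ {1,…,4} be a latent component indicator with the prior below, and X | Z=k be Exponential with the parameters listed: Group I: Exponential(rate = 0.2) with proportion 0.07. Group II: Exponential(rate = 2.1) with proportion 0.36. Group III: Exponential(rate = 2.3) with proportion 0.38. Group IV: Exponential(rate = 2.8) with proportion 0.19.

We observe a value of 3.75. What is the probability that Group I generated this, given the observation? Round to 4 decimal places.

The responsibility of component k is π_k f_k(x) divided by Σ_j π_j f_j(x).
Exponential densities:
  f_I = 0.0944733
  f_II = 0.000798271
  f_III = 0.000412988
  f_IV = 7.71021e-05
Weight by the priors:
  π_I·f_I = 0.07 × 0.0944733 = 0.00661313
  π_II·f_II = 0.36 × 0.000798271 = 0.000287377
  π_III·f_III = 0.38 × 0.000412988 = 0.000156936
  π_IV·f_IV = 0.19 × 7.71021e-05 = 1.46494e-05
Normaliser: 0.00661313 + 0.000287377 + 0.000156936 + 1.46494e-05 = 0.00707209
So the posterior for Group I is 0.00661313 / 0.00707209 ≈ 0.9351.

0.9351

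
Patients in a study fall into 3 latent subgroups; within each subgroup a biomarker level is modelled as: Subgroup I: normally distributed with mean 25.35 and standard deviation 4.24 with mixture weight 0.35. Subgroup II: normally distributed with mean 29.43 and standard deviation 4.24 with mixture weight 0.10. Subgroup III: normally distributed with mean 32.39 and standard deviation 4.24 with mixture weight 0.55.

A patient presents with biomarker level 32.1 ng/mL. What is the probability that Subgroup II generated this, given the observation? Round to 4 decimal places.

Apply Bayes' rule: the posterior for each component is proportional to its prior times its likelihood at x.
Normal densities:
  L_I = 0.0264975
  L_II = 0.0771678
  L_III = 0.0938703
Prior × likelihood for each component:
  P(Z=I)·L_I = 0.35 × 0.0264975 = 0.00927414
  P(Z=II)·L_II = 0.10 × 0.0771678 = 0.00771678
  P(Z=III)·L_III = 0.55 × 0.0938703 = 0.0516287
Normaliser: 0.00927414 + 0.00771678 + 0.0516287 = 0.0686196
P(Subgroup II | data) = 0.00771678 / 0.0686196 ≈ 0.1125

0.1125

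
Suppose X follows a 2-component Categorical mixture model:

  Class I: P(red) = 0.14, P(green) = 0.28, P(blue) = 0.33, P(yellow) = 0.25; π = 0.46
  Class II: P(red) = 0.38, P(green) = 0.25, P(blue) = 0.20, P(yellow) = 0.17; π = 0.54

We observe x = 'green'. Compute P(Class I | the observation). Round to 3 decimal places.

P(component k | x) = w_k·f_k(x) / marginal(x), where marginal(x) = Σ_j w_j·f_j(x).
Categorical probabilities:
  p_I = 0.28
  p_II = 0.25
Weight by the priors:
  w_I·p_I = 0.46 × 0.28 = 0.1288
  w_II·p_II = 0.54 × 0.25 = 0.135
Sum: 0.1288 + 0.135 = 0.2638
Responsibility of Class I: 0.1288 / 0.2638 ≈ 0.488

0.488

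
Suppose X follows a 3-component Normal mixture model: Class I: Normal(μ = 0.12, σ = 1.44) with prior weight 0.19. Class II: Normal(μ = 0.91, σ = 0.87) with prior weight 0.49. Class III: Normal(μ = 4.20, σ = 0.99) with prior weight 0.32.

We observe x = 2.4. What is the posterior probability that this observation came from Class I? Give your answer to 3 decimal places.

Apply Bayes' rule: the posterior for each component is proportional to its prior times its likelihood at x.
Component likelihoods at x = 2.4:
  f_I = (1/(1.44·√(2π)))·exp(−(2.4−0.12)²/(2·1.44²)) = 0.277043·exp(-1.25347) = 0.0790991
  f_II = (1/(0.87·√(2π)))·exp(−(2.4−0.91)²/(2·0.87²)) = 0.458554·exp(-1.46657) = 0.105795
  f_III = (1/(0.99·√(2π)))·exp(−(2.4−4.20)²/(2·0.99²)) = 0.402972·exp(-1.65289) = 0.0771672
Weight by the priors:
  π_I·f_I = 0.19 × 0.0790991 = 0.0150288
  π_II·f_II = 0.49 × 0.105795 = 0.0518396
  π_III·f_III = 0.32 × 0.0771672 = 0.0246935
Sum: 0.0150288 + 0.0518396 + 0.0246935 = 0.091562
Responsibility of Class I: 0.0150288 / 0.091562 ≈ 0.164

0.164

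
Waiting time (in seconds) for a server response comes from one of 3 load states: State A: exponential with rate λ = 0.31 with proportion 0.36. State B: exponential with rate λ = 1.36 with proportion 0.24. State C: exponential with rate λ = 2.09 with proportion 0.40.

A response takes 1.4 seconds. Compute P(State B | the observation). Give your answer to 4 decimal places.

The responsibility of component k is w_k f_k(x) divided by Σ_j w_j f_j(x).
Component likelihoods at x = 1.4 seconds:
  f_A = 0.31·e^(−0.31·1.4) = 0.31·e^(−0.4340) = 0.200853
  f_B = 1.36·e^(−1.36·1.4) = 1.36·e^(−1.9040) = 0.202601
  f_C = 2.09·e^(−2.09·1.4) = 2.09·e^(−2.9260) = 0.112047
Unnormalised posteriors:
  w_A·f_A = 0.36 × 0.200853 = 0.072307
  w_B·f_B = 0.24 × 0.202601 = 0.0486243
  w_C·f_C = 0.40 × 0.112047 = 0.0448188
Denominator: 0.072307 + 0.0486243 + 0.0448188 = 0.16575
P(State B | data) = 0.0486243 / 0.16575 ≈ 0.2934

0.2934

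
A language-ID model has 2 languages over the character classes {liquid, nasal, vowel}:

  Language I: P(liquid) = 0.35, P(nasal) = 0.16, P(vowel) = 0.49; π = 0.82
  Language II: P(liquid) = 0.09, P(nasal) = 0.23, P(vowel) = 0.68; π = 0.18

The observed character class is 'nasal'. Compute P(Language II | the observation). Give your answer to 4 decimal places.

Apply Bayes' rule: the posterior for each component is proportional to its prior times its likelihood at x.
Evaluate each component's likelihood at the observed value:
  f_I = 0.16
  f_II = 0.23
Multiply by the mixture weights:
  w_I·f_I = 0.82 × 0.16 = 0.1312
  w_II·f_II = 0.18 × 0.23 = 0.0414
Normaliser: 0.1312 + 0.0414 = 0.1726
P(Language II | 'nasal') ≈ 0.2399

0.2399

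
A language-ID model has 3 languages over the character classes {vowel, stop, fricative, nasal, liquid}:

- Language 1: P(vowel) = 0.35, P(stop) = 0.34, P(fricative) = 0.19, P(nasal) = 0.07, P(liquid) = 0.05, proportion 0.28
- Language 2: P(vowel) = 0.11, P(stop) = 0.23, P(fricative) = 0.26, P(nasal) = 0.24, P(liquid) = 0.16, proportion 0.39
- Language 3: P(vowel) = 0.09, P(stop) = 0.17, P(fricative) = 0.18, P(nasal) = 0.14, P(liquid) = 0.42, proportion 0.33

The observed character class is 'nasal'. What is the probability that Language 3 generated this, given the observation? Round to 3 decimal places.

0.290

Posterior ∝ prior × likelihood, so P(k | x) ∝ w_k f_k(x); normalise over all components.
Categorical probabilities:
  p_1 = P(nasal | comp) = 0.07
  p_2 = P(nasal | comp) = 0.24
  p_3 = P(nasal | comp) = 0.14
Prior × likelihood for each component:
  w_1·p_1 = 0.28 × 0.07 = 0.0196
  w_2·p_2 = 0.39 × 0.24 = 0.0936
  w_3·p_3 = 0.33 × 0.14 = 0.0462
Marginal: 0.0196 + 0.0936 + 0.0462 = 0.1594
So the posterior for Language 3 is 0.0462 / 0.1594 ≈ 0.290.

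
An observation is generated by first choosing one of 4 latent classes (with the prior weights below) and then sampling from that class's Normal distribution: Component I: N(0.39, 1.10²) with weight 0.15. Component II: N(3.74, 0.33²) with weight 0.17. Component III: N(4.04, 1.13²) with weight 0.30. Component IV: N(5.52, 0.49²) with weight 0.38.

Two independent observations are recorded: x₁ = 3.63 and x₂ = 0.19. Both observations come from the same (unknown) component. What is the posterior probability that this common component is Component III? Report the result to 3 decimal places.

Posterior ∝ prior × likelihood, so P(k | x) ∝ π_k f_k(x); normalise over all components.
Since both observations come from the same component, the likelihood for component k is f_k(x₁)·f_k(x₂).
  p_I = [(1/(1.10·√(2π)))·exp(−(3.63−0.39)²/(2·1.10²)) = 0.362675·exp(-4.33785) = 0.00473819] × [0.356729] = 0.00169025
  p_II = [(1/(0.33·√(2π)))·exp(−(3.63−3.74)²/(2·0.33²)) = 1.208916·exp(-0.05556) = 1.14359] × [8.97299e-26] = 1.02614e-25
  p_III = [(1/(1.13·√(2π)))·exp(−(3.63−4.04)²/(2·1.13²)) = 0.353046·exp(-0.06582) = 0.330556] × [0.0010645] = 0.000351876
  p_IV = [(1/(0.49·√(2π)))·exp(−(3.63−5.52)²/(2·0.49²)) = 0.814168·exp(-7.43878) = 0.000478735] × [1.65048e-26] = 7.90142e-30
Unnormalised posteriors:
  π_I·p_I = 0.15 × 0.00169025 = 0.000253538
  π_II·p_II = 0.17 × 1.02614e-25 = 1.74443e-26
  π_III·p_III = 0.30 × 0.000351876 = 0.000105563
  π_IV·p_IV = 0.38 × 7.90142e-30 = 3.00254e-30
Sum: 0.000253538 + 1.74443e-26 + 0.000105563 + 3.00254e-30 = 0.000359101
Responsibility of Component III: 0.000105563 / 0.000359101 ≈ 0.294

0.294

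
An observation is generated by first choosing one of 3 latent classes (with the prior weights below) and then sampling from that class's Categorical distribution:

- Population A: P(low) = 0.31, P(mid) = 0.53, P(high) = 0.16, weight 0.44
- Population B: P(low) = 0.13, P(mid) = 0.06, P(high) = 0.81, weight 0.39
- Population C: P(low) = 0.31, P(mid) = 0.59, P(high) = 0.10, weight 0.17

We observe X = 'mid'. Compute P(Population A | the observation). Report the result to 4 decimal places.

P(component k | x) = π_k·f_k(x) / marginal(x), where marginal(x) = Σ_j π_j·f_j(x).
Evaluate each component's likelihood at the observed value:
  p_A = P(mid | comp) = 0.53
  p_B = P(mid | comp) = 0.06
  p_C = P(mid | comp) = 0.59
Unnormalised posteriors:
  π_A·p_A = 0.44 × 0.53 = 0.2332
  π_B·p_B = 0.39 × 0.06 = 0.0234
  π_C·p_C = 0.17 × 0.59 = 0.1003
Evidence: 0.2332 + 0.0234 + 0.1003 = 0.3569
P(Population A | x) ≈ 0.6534

0.6534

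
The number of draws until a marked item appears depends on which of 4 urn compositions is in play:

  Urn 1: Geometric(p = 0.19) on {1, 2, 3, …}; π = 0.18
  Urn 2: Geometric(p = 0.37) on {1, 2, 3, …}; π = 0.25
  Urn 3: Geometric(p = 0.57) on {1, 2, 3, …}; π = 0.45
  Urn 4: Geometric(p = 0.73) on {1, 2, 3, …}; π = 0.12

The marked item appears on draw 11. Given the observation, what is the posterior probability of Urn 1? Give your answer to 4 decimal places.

0.8114

P(component k | x) = π_k·f_k(x) / marginal(x), where marginal(x) = Σ_j π_j·f_j(x).
Component likelihoods at x = 11:
  p_1 = 0.19·(1−0.19)^10 = 0.19·0.121577 = 0.0230996
  p_2 = 0.37·(1−0.37)^10 = 0.37·0.0098493 = 0.00364424
  p_3 = 0.57·(1−0.57)^10 = 0.57·0.000216115 = 0.000123185
  p_4 = 0.73·(1−0.73)^10 = 0.73·2.05891e-06 = 1.50301e-06
Multiply by the mixture weights:
  π_1·p_1 = 0.18 × 0.0230996 = 0.00415792
  π_2·p_2 = 0.25 × 0.00364424 = 0.000911061
  π_3·p_3 = 0.45 × 0.000123185 = 5.54335e-05
  π_4·p_4 = 0.12 × 1.50301e-06 = 1.80361e-07
Marginal: 0.00415792 + 0.000911061 + 5.54335e-05 + 1.80361e-07 = 0.0051246
So the posterior for Urn 1 is 0.00415792 / 0.0051246 ≈ 0.8114.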